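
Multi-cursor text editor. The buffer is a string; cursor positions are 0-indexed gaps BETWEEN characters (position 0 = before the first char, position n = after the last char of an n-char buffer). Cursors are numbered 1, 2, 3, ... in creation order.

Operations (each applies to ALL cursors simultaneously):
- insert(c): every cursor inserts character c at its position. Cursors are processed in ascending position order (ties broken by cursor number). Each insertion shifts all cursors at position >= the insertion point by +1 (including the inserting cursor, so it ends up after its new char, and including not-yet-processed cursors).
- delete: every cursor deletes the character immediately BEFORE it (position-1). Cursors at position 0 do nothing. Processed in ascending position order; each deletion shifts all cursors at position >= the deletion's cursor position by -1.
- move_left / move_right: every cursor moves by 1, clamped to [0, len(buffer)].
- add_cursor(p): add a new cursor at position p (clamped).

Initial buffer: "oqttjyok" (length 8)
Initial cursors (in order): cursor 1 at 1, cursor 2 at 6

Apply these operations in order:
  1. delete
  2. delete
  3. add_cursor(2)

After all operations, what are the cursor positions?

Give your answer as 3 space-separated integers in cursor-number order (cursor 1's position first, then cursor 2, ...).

After op 1 (delete): buffer="qttjok" (len 6), cursors c1@0 c2@4, authorship ......
After op 2 (delete): buffer="qttok" (len 5), cursors c1@0 c2@3, authorship .....
After op 3 (add_cursor(2)): buffer="qttok" (len 5), cursors c1@0 c3@2 c2@3, authorship .....

Answer: 0 3 2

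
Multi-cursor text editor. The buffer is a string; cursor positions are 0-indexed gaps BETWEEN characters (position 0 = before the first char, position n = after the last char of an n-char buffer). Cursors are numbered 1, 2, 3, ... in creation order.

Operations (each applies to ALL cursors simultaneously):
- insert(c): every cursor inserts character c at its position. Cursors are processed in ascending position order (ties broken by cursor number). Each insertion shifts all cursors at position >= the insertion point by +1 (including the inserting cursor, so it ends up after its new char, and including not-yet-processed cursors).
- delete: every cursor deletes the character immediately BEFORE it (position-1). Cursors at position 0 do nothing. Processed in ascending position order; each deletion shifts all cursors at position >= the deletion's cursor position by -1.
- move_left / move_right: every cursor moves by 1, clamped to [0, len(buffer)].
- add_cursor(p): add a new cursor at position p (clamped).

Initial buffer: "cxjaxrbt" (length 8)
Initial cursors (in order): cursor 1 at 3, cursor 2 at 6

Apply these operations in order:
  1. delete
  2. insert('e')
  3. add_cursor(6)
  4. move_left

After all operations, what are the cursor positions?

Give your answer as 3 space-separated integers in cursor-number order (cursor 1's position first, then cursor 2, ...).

After op 1 (delete): buffer="cxaxbt" (len 6), cursors c1@2 c2@4, authorship ......
After op 2 (insert('e')): buffer="cxeaxebt" (len 8), cursors c1@3 c2@6, authorship ..1..2..
After op 3 (add_cursor(6)): buffer="cxeaxebt" (len 8), cursors c1@3 c2@6 c3@6, authorship ..1..2..
After op 4 (move_left): buffer="cxeaxebt" (len 8), cursors c1@2 c2@5 c3@5, authorship ..1..2..

Answer: 2 5 5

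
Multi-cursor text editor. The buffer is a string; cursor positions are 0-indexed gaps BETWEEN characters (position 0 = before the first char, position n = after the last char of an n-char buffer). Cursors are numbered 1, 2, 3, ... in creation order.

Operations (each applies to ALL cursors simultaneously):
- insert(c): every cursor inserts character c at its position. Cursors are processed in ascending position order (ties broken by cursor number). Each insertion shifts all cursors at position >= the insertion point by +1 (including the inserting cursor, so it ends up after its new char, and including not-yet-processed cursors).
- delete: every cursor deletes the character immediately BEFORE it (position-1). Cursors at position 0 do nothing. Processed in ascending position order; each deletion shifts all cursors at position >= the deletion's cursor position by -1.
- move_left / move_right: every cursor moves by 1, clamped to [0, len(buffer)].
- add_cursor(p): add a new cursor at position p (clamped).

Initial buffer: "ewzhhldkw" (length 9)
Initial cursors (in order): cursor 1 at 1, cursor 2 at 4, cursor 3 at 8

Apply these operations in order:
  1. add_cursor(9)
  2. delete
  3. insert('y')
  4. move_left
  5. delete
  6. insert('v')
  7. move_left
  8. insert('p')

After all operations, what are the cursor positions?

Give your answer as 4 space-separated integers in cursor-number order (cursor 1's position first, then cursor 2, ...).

After op 1 (add_cursor(9)): buffer="ewzhhldkw" (len 9), cursors c1@1 c2@4 c3@8 c4@9, authorship .........
After op 2 (delete): buffer="wzhld" (len 5), cursors c1@0 c2@2 c3@5 c4@5, authorship .....
After op 3 (insert('y')): buffer="ywzyhldyy" (len 9), cursors c1@1 c2@4 c3@9 c4@9, authorship 1..2...34
After op 4 (move_left): buffer="ywzyhldyy" (len 9), cursors c1@0 c2@3 c3@8 c4@8, authorship 1..2...34
After op 5 (delete): buffer="ywyhly" (len 6), cursors c1@0 c2@2 c3@5 c4@5, authorship 1.2..4
After op 6 (insert('v')): buffer="vywvyhlvvy" (len 10), cursors c1@1 c2@4 c3@9 c4@9, authorship 11.22..344
After op 7 (move_left): buffer="vywvyhlvvy" (len 10), cursors c1@0 c2@3 c3@8 c4@8, authorship 11.22..344
After op 8 (insert('p')): buffer="pvywpvyhlvppvy" (len 14), cursors c1@1 c2@5 c3@12 c4@12, authorship 111.222..33444

Answer: 1 5 12 12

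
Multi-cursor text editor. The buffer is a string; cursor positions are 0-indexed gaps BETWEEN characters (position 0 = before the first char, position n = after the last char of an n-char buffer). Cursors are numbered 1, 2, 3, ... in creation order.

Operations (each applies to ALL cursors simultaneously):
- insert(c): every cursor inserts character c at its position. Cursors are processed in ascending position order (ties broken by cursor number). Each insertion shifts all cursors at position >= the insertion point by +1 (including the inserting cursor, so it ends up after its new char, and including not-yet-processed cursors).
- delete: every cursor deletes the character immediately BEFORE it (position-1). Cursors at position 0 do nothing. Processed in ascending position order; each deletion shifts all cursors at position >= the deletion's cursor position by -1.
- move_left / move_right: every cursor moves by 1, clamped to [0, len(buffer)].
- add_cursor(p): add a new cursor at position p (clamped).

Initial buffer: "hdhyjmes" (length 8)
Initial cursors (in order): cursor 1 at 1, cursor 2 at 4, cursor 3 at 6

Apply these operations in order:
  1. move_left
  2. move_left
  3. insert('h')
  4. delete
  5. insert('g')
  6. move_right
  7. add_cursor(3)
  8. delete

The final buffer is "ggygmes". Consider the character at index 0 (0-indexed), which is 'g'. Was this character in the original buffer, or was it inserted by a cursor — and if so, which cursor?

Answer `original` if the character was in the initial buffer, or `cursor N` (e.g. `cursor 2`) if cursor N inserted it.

After op 1 (move_left): buffer="hdhyjmes" (len 8), cursors c1@0 c2@3 c3@5, authorship ........
After op 2 (move_left): buffer="hdhyjmes" (len 8), cursors c1@0 c2@2 c3@4, authorship ........
After op 3 (insert('h')): buffer="hhdhhyhjmes" (len 11), cursors c1@1 c2@4 c3@7, authorship 1..2..3....
After op 4 (delete): buffer="hdhyjmes" (len 8), cursors c1@0 c2@2 c3@4, authorship ........
After op 5 (insert('g')): buffer="ghdghygjmes" (len 11), cursors c1@1 c2@4 c3@7, authorship 1..2..3....
After op 6 (move_right): buffer="ghdghygjmes" (len 11), cursors c1@2 c2@5 c3@8, authorship 1..2..3....
After op 7 (add_cursor(3)): buffer="ghdghygjmes" (len 11), cursors c1@2 c4@3 c2@5 c3@8, authorship 1..2..3....
After op 8 (delete): buffer="ggygmes" (len 7), cursors c1@1 c4@1 c2@2 c3@4, authorship 12.3...
Authorship (.=original, N=cursor N): 1 2 . 3 . . .
Index 0: author = 1

Answer: cursor 1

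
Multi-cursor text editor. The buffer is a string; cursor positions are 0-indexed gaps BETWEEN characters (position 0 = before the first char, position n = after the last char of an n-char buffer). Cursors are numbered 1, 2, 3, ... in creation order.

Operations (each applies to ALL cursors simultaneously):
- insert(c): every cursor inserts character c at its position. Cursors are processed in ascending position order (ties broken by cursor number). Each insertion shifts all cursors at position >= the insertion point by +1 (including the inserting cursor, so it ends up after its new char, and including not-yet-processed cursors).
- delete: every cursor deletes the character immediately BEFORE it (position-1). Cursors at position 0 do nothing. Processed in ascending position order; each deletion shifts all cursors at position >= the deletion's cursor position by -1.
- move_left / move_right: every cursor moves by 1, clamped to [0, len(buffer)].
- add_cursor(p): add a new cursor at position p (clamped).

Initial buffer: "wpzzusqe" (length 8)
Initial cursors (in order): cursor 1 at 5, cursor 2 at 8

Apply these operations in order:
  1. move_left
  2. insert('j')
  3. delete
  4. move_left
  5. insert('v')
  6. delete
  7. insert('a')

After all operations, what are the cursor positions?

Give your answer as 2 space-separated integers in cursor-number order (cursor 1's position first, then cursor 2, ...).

After op 1 (move_left): buffer="wpzzusqe" (len 8), cursors c1@4 c2@7, authorship ........
After op 2 (insert('j')): buffer="wpzzjusqje" (len 10), cursors c1@5 c2@9, authorship ....1...2.
After op 3 (delete): buffer="wpzzusqe" (len 8), cursors c1@4 c2@7, authorship ........
After op 4 (move_left): buffer="wpzzusqe" (len 8), cursors c1@3 c2@6, authorship ........
After op 5 (insert('v')): buffer="wpzvzusvqe" (len 10), cursors c1@4 c2@8, authorship ...1...2..
After op 6 (delete): buffer="wpzzusqe" (len 8), cursors c1@3 c2@6, authorship ........
After op 7 (insert('a')): buffer="wpzazusaqe" (len 10), cursors c1@4 c2@8, authorship ...1...2..

Answer: 4 8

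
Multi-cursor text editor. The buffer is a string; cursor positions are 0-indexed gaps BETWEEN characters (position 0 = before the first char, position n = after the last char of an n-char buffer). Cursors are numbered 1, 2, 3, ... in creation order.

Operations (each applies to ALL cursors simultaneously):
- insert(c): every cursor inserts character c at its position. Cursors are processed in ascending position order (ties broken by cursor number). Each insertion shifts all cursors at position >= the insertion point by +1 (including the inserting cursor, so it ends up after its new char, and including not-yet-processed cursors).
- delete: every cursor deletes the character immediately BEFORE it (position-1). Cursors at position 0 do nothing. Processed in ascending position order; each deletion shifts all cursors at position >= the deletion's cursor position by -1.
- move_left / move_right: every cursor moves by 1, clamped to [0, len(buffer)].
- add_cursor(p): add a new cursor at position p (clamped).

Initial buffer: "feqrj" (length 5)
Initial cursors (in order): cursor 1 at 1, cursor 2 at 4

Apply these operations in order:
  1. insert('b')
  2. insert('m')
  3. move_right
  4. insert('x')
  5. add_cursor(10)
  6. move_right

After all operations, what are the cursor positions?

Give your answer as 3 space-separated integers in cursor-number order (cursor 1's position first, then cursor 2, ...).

After op 1 (insert('b')): buffer="fbeqrbj" (len 7), cursors c1@2 c2@6, authorship .1...2.
After op 2 (insert('m')): buffer="fbmeqrbmj" (len 9), cursors c1@3 c2@8, authorship .11...22.
After op 3 (move_right): buffer="fbmeqrbmj" (len 9), cursors c1@4 c2@9, authorship .11...22.
After op 4 (insert('x')): buffer="fbmexqrbmjx" (len 11), cursors c1@5 c2@11, authorship .11.1..22.2
After op 5 (add_cursor(10)): buffer="fbmexqrbmjx" (len 11), cursors c1@5 c3@10 c2@11, authorship .11.1..22.2
After op 6 (move_right): buffer="fbmexqrbmjx" (len 11), cursors c1@6 c2@11 c3@11, authorship .11.1..22.2

Answer: 6 11 11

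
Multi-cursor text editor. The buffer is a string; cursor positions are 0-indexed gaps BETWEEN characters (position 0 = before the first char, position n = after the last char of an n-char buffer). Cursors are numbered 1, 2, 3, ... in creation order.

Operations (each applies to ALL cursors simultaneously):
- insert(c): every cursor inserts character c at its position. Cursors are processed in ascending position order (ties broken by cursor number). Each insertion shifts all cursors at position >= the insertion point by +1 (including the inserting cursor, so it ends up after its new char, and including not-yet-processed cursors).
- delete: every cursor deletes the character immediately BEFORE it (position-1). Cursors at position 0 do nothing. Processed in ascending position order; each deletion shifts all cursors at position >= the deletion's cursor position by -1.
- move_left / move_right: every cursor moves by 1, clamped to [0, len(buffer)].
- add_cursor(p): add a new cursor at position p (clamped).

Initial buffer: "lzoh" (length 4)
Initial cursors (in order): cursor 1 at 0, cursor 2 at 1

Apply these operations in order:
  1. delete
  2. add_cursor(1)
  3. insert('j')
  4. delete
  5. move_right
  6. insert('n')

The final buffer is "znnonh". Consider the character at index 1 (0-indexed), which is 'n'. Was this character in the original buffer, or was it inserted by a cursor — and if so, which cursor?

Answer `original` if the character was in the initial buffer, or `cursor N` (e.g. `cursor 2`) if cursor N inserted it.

Answer: cursor 1

Derivation:
After op 1 (delete): buffer="zoh" (len 3), cursors c1@0 c2@0, authorship ...
After op 2 (add_cursor(1)): buffer="zoh" (len 3), cursors c1@0 c2@0 c3@1, authorship ...
After op 3 (insert('j')): buffer="jjzjoh" (len 6), cursors c1@2 c2@2 c3@4, authorship 12.3..
After op 4 (delete): buffer="zoh" (len 3), cursors c1@0 c2@0 c3@1, authorship ...
After op 5 (move_right): buffer="zoh" (len 3), cursors c1@1 c2@1 c3@2, authorship ...
After op 6 (insert('n')): buffer="znnonh" (len 6), cursors c1@3 c2@3 c3@5, authorship .12.3.
Authorship (.=original, N=cursor N): . 1 2 . 3 .
Index 1: author = 1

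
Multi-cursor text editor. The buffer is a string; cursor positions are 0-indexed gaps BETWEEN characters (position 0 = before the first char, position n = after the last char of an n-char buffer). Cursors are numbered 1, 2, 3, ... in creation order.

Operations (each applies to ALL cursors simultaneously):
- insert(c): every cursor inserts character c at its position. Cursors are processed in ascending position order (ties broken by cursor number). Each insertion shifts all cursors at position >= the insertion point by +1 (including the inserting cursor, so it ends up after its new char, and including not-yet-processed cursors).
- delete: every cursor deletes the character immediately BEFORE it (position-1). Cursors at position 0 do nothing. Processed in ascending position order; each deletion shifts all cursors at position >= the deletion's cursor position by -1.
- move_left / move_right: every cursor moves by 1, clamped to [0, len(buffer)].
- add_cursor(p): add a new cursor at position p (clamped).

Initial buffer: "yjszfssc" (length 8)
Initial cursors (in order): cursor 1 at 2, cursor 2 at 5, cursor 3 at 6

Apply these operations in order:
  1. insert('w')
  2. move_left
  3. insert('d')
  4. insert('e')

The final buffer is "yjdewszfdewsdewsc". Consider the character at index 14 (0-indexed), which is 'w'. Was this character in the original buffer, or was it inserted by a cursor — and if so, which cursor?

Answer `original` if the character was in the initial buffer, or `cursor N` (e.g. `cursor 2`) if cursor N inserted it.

Answer: cursor 3

Derivation:
After op 1 (insert('w')): buffer="yjwszfwswsc" (len 11), cursors c1@3 c2@7 c3@9, authorship ..1...2.3..
After op 2 (move_left): buffer="yjwszfwswsc" (len 11), cursors c1@2 c2@6 c3@8, authorship ..1...2.3..
After op 3 (insert('d')): buffer="yjdwszfdwsdwsc" (len 14), cursors c1@3 c2@8 c3@11, authorship ..11...22.33..
After op 4 (insert('e')): buffer="yjdewszfdewsdewsc" (len 17), cursors c1@4 c2@10 c3@14, authorship ..111...222.333..
Authorship (.=original, N=cursor N): . . 1 1 1 . . . 2 2 2 . 3 3 3 . .
Index 14: author = 3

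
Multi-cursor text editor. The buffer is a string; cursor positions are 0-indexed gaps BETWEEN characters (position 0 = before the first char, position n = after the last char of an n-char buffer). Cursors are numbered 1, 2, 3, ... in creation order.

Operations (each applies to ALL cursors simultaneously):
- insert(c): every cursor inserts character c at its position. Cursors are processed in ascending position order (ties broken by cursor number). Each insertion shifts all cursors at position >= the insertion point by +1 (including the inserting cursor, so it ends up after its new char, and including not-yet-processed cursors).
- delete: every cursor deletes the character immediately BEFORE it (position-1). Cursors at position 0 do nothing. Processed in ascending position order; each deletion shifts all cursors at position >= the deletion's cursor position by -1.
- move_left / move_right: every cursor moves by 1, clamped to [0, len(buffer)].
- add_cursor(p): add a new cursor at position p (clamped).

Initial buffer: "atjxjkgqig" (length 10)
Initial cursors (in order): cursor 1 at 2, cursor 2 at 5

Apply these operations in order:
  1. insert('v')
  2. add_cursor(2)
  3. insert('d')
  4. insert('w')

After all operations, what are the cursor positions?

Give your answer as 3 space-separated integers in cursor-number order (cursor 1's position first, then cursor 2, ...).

After op 1 (insert('v')): buffer="atvjxjvkgqig" (len 12), cursors c1@3 c2@7, authorship ..1...2.....
After op 2 (add_cursor(2)): buffer="atvjxjvkgqig" (len 12), cursors c3@2 c1@3 c2@7, authorship ..1...2.....
After op 3 (insert('d')): buffer="atdvdjxjvdkgqig" (len 15), cursors c3@3 c1@5 c2@10, authorship ..311...22.....
After op 4 (insert('w')): buffer="atdwvdwjxjvdwkgqig" (len 18), cursors c3@4 c1@7 c2@13, authorship ..33111...222.....

Answer: 7 13 4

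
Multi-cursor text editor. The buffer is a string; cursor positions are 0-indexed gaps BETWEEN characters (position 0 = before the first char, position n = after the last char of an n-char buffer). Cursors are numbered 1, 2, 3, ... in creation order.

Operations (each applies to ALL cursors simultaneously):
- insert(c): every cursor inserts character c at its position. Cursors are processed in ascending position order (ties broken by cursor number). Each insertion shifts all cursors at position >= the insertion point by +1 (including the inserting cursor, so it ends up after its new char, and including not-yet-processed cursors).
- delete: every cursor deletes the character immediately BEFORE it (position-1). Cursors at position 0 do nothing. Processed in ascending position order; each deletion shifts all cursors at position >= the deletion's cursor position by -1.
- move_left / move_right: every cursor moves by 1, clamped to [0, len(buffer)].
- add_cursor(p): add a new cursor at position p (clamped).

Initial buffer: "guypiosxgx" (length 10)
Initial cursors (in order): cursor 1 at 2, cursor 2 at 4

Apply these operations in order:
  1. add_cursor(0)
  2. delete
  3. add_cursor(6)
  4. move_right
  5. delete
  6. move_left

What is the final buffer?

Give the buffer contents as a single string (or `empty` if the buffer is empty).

After op 1 (add_cursor(0)): buffer="guypiosxgx" (len 10), cursors c3@0 c1@2 c2@4, authorship ..........
After op 2 (delete): buffer="gyiosxgx" (len 8), cursors c3@0 c1@1 c2@2, authorship ........
After op 3 (add_cursor(6)): buffer="gyiosxgx" (len 8), cursors c3@0 c1@1 c2@2 c4@6, authorship ........
After op 4 (move_right): buffer="gyiosxgx" (len 8), cursors c3@1 c1@2 c2@3 c4@7, authorship ........
After op 5 (delete): buffer="osxx" (len 4), cursors c1@0 c2@0 c3@0 c4@3, authorship ....
After op 6 (move_left): buffer="osxx" (len 4), cursors c1@0 c2@0 c3@0 c4@2, authorship ....

Answer: osxx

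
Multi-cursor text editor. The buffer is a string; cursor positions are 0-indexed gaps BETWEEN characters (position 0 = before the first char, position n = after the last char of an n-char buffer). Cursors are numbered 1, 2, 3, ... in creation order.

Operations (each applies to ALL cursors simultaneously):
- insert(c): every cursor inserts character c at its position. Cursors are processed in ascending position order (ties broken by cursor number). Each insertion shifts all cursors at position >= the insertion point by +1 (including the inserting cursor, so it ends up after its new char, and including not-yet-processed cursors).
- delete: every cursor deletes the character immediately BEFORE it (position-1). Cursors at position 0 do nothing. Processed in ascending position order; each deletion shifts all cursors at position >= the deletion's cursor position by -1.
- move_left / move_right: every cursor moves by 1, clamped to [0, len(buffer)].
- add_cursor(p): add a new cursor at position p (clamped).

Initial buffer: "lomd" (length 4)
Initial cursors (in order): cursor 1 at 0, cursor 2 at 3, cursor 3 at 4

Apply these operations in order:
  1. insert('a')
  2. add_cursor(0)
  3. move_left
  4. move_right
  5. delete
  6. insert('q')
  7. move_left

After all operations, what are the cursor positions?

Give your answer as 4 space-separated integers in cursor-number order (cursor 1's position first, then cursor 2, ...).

Answer: 1 5 7 1

Derivation:
After op 1 (insert('a')): buffer="alomada" (len 7), cursors c1@1 c2@5 c3@7, authorship 1...2.3
After op 2 (add_cursor(0)): buffer="alomada" (len 7), cursors c4@0 c1@1 c2@5 c3@7, authorship 1...2.3
After op 3 (move_left): buffer="alomada" (len 7), cursors c1@0 c4@0 c2@4 c3@6, authorship 1...2.3
After op 4 (move_right): buffer="alomada" (len 7), cursors c1@1 c4@1 c2@5 c3@7, authorship 1...2.3
After op 5 (delete): buffer="lomd" (len 4), cursors c1@0 c4@0 c2@3 c3@4, authorship ....
After op 6 (insert('q')): buffer="qqlomqdq" (len 8), cursors c1@2 c4@2 c2@6 c3@8, authorship 14...2.3
After op 7 (move_left): buffer="qqlomqdq" (len 8), cursors c1@1 c4@1 c2@5 c3@7, authorship 14...2.3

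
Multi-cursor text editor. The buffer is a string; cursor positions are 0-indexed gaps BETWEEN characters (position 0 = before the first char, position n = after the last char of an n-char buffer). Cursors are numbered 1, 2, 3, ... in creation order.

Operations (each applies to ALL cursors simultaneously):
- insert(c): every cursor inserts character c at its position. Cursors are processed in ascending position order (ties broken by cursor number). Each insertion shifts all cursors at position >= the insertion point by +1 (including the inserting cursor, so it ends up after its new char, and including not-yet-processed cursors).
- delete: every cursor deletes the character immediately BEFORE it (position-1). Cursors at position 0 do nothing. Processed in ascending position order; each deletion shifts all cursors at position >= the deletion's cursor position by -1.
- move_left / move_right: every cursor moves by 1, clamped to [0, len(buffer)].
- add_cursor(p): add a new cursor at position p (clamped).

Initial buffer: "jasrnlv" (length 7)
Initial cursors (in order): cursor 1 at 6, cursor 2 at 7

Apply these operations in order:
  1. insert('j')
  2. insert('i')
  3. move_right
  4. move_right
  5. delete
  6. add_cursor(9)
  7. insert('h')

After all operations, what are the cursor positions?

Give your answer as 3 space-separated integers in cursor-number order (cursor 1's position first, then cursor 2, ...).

After op 1 (insert('j')): buffer="jasrnljvj" (len 9), cursors c1@7 c2@9, authorship ......1.2
After op 2 (insert('i')): buffer="jasrnljivji" (len 11), cursors c1@8 c2@11, authorship ......11.22
After op 3 (move_right): buffer="jasrnljivji" (len 11), cursors c1@9 c2@11, authorship ......11.22
After op 4 (move_right): buffer="jasrnljivji" (len 11), cursors c1@10 c2@11, authorship ......11.22
After op 5 (delete): buffer="jasrnljiv" (len 9), cursors c1@9 c2@9, authorship ......11.
After op 6 (add_cursor(9)): buffer="jasrnljiv" (len 9), cursors c1@9 c2@9 c3@9, authorship ......11.
After op 7 (insert('h')): buffer="jasrnljivhhh" (len 12), cursors c1@12 c2@12 c3@12, authorship ......11.123

Answer: 12 12 12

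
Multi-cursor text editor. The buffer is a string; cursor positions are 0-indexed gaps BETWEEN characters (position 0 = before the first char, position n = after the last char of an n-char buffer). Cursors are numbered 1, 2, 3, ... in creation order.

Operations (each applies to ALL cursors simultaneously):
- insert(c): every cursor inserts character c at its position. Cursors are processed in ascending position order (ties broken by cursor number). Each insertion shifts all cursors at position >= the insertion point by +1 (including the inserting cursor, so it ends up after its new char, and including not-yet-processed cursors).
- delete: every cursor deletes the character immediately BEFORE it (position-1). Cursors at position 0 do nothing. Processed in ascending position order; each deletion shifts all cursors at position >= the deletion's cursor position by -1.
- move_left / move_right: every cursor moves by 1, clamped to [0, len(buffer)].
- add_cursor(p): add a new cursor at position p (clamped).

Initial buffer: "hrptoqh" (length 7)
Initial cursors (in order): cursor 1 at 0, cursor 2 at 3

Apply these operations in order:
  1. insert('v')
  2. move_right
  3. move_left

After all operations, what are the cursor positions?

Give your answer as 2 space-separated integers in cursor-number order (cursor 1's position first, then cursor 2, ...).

After op 1 (insert('v')): buffer="vhrpvtoqh" (len 9), cursors c1@1 c2@5, authorship 1...2....
After op 2 (move_right): buffer="vhrpvtoqh" (len 9), cursors c1@2 c2@6, authorship 1...2....
After op 3 (move_left): buffer="vhrpvtoqh" (len 9), cursors c1@1 c2@5, authorship 1...2....

Answer: 1 5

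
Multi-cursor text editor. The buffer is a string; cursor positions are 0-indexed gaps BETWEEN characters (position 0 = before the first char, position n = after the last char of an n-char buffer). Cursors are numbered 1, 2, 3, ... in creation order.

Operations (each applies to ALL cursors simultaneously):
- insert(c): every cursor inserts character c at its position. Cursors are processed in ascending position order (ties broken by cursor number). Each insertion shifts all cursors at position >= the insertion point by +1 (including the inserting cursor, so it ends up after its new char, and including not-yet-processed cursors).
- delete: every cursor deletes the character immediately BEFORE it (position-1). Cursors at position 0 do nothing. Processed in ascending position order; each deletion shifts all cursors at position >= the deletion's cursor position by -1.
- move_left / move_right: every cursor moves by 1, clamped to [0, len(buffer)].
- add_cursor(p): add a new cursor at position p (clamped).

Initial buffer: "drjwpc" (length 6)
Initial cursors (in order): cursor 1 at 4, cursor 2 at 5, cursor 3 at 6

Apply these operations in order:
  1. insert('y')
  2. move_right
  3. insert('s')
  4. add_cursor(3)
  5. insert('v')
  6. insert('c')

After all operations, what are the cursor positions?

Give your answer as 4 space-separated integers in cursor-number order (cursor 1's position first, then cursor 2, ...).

Answer: 11 16 20 5

Derivation:
After op 1 (insert('y')): buffer="drjwypycy" (len 9), cursors c1@5 c2@7 c3@9, authorship ....1.2.3
After op 2 (move_right): buffer="drjwypycy" (len 9), cursors c1@6 c2@8 c3@9, authorship ....1.2.3
After op 3 (insert('s')): buffer="drjwypsycsys" (len 12), cursors c1@7 c2@10 c3@12, authorship ....1.12.233
After op 4 (add_cursor(3)): buffer="drjwypsycsys" (len 12), cursors c4@3 c1@7 c2@10 c3@12, authorship ....1.12.233
After op 5 (insert('v')): buffer="drjvwypsvycsvysv" (len 16), cursors c4@4 c1@9 c2@13 c3@16, authorship ...4.1.112.22333
After op 6 (insert('c')): buffer="drjvcwypsvcycsvcysvc" (len 20), cursors c4@5 c1@11 c2@16 c3@20, authorship ...44.1.1112.2223333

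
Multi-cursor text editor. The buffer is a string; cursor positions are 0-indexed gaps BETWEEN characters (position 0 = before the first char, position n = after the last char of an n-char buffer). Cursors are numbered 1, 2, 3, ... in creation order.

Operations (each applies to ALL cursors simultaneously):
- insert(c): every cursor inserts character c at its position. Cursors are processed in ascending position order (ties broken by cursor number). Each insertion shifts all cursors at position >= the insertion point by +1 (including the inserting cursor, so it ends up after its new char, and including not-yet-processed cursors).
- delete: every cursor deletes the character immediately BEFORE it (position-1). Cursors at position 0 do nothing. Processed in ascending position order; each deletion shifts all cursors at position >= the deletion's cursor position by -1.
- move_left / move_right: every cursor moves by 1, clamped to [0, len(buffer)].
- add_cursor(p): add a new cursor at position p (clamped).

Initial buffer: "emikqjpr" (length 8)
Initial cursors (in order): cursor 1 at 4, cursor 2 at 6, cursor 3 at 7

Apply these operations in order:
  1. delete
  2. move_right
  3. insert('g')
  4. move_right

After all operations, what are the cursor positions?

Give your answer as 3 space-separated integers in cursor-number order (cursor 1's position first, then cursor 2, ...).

After op 1 (delete): buffer="emiqr" (len 5), cursors c1@3 c2@4 c3@4, authorship .....
After op 2 (move_right): buffer="emiqr" (len 5), cursors c1@4 c2@5 c3@5, authorship .....
After op 3 (insert('g')): buffer="emiqgrgg" (len 8), cursors c1@5 c2@8 c3@8, authorship ....1.23
After op 4 (move_right): buffer="emiqgrgg" (len 8), cursors c1@6 c2@8 c3@8, authorship ....1.23

Answer: 6 8 8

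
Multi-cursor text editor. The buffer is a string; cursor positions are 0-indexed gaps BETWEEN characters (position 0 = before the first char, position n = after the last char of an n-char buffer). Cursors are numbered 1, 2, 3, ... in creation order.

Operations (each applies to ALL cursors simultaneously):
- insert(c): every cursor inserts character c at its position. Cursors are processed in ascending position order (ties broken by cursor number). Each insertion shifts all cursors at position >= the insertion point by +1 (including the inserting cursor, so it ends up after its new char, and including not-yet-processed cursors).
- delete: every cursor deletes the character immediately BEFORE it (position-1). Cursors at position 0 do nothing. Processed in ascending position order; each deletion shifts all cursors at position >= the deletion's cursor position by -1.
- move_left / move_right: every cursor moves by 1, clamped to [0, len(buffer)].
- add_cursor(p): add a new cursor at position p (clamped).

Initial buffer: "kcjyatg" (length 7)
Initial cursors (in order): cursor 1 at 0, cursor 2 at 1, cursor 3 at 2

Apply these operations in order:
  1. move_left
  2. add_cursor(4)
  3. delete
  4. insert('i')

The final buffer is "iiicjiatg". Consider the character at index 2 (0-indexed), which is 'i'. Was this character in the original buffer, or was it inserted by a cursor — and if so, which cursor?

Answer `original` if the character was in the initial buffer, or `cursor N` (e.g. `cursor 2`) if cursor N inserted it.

Answer: cursor 3

Derivation:
After op 1 (move_left): buffer="kcjyatg" (len 7), cursors c1@0 c2@0 c3@1, authorship .......
After op 2 (add_cursor(4)): buffer="kcjyatg" (len 7), cursors c1@0 c2@0 c3@1 c4@4, authorship .......
After op 3 (delete): buffer="cjatg" (len 5), cursors c1@0 c2@0 c3@0 c4@2, authorship .....
After op 4 (insert('i')): buffer="iiicjiatg" (len 9), cursors c1@3 c2@3 c3@3 c4@6, authorship 123..4...
Authorship (.=original, N=cursor N): 1 2 3 . . 4 . . .
Index 2: author = 3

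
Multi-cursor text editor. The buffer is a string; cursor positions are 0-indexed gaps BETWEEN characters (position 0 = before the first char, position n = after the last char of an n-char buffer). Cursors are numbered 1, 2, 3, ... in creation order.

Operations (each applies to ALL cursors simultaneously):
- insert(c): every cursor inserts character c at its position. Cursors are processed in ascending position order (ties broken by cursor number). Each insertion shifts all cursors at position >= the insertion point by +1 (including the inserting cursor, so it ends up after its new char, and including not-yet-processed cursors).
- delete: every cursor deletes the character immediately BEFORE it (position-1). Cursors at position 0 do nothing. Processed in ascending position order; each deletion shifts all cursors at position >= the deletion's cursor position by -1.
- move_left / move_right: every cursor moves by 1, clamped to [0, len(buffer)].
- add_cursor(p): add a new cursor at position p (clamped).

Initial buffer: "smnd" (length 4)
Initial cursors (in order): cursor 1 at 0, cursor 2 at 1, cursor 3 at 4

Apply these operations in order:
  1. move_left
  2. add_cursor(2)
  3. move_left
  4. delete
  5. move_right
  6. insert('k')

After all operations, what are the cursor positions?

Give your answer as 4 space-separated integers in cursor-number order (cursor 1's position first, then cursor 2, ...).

Answer: 5 5 5 5

Derivation:
After op 1 (move_left): buffer="smnd" (len 4), cursors c1@0 c2@0 c3@3, authorship ....
After op 2 (add_cursor(2)): buffer="smnd" (len 4), cursors c1@0 c2@0 c4@2 c3@3, authorship ....
After op 3 (move_left): buffer="smnd" (len 4), cursors c1@0 c2@0 c4@1 c3@2, authorship ....
After op 4 (delete): buffer="nd" (len 2), cursors c1@0 c2@0 c3@0 c4@0, authorship ..
After op 5 (move_right): buffer="nd" (len 2), cursors c1@1 c2@1 c3@1 c4@1, authorship ..
After op 6 (insert('k')): buffer="nkkkkd" (len 6), cursors c1@5 c2@5 c3@5 c4@5, authorship .1234.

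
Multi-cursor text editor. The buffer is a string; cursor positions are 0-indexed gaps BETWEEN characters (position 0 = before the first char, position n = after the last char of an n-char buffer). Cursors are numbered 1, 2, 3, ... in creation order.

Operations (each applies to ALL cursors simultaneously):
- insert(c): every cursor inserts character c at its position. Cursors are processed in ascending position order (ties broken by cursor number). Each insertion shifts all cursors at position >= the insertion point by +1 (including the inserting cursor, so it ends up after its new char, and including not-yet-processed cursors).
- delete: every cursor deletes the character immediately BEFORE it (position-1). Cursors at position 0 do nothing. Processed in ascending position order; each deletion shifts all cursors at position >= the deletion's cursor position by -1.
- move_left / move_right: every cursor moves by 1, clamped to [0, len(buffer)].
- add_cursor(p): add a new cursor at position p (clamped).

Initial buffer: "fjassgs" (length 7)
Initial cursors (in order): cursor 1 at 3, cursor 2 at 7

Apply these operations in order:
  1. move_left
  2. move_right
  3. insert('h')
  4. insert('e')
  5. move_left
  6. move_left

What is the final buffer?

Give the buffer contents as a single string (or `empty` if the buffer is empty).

Answer: fjahessgshe

Derivation:
After op 1 (move_left): buffer="fjassgs" (len 7), cursors c1@2 c2@6, authorship .......
After op 2 (move_right): buffer="fjassgs" (len 7), cursors c1@3 c2@7, authorship .......
After op 3 (insert('h')): buffer="fjahssgsh" (len 9), cursors c1@4 c2@9, authorship ...1....2
After op 4 (insert('e')): buffer="fjahessgshe" (len 11), cursors c1@5 c2@11, authorship ...11....22
After op 5 (move_left): buffer="fjahessgshe" (len 11), cursors c1@4 c2@10, authorship ...11....22
After op 6 (move_left): buffer="fjahessgshe" (len 11), cursors c1@3 c2@9, authorship ...11....22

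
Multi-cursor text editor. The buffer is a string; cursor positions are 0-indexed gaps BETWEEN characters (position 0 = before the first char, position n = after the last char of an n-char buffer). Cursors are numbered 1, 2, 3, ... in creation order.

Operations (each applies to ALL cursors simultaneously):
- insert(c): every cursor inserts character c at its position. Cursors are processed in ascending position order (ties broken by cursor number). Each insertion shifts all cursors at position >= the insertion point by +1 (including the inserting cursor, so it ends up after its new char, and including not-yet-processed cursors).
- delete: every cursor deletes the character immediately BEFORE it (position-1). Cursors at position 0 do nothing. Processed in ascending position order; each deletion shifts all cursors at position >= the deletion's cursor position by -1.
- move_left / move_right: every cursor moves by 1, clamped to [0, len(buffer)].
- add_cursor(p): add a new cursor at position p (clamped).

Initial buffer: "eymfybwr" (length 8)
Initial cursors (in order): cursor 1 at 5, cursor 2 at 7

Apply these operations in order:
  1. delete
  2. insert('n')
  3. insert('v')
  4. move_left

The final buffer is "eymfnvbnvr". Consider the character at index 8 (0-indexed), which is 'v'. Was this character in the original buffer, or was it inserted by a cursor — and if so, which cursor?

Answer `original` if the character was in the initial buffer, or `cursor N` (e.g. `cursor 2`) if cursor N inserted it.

Answer: cursor 2

Derivation:
After op 1 (delete): buffer="eymfbr" (len 6), cursors c1@4 c2@5, authorship ......
After op 2 (insert('n')): buffer="eymfnbnr" (len 8), cursors c1@5 c2@7, authorship ....1.2.
After op 3 (insert('v')): buffer="eymfnvbnvr" (len 10), cursors c1@6 c2@9, authorship ....11.22.
After op 4 (move_left): buffer="eymfnvbnvr" (len 10), cursors c1@5 c2@8, authorship ....11.22.
Authorship (.=original, N=cursor N): . . . . 1 1 . 2 2 .
Index 8: author = 2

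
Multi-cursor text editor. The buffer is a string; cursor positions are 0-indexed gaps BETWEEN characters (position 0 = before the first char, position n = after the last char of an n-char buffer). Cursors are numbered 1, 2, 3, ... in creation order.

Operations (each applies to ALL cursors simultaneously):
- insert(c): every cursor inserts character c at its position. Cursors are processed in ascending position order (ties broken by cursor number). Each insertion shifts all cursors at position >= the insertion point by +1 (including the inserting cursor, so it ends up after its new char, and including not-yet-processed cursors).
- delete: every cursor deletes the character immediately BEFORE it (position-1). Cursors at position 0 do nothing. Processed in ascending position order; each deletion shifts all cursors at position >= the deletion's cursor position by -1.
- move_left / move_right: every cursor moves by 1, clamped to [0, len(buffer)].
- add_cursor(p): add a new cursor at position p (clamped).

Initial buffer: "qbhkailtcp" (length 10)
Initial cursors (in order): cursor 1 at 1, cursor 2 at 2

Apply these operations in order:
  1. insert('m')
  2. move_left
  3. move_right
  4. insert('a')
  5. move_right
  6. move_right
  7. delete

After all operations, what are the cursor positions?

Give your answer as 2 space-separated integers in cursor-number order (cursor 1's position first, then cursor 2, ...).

After op 1 (insert('m')): buffer="qmbmhkailtcp" (len 12), cursors c1@2 c2@4, authorship .1.2........
After op 2 (move_left): buffer="qmbmhkailtcp" (len 12), cursors c1@1 c2@3, authorship .1.2........
After op 3 (move_right): buffer="qmbmhkailtcp" (len 12), cursors c1@2 c2@4, authorship .1.2........
After op 4 (insert('a')): buffer="qmabmahkailtcp" (len 14), cursors c1@3 c2@6, authorship .11.22........
After op 5 (move_right): buffer="qmabmahkailtcp" (len 14), cursors c1@4 c2@7, authorship .11.22........
After op 6 (move_right): buffer="qmabmahkailtcp" (len 14), cursors c1@5 c2@8, authorship .11.22........
After op 7 (delete): buffer="qmabahailtcp" (len 12), cursors c1@4 c2@6, authorship .11.2.......

Answer: 4 6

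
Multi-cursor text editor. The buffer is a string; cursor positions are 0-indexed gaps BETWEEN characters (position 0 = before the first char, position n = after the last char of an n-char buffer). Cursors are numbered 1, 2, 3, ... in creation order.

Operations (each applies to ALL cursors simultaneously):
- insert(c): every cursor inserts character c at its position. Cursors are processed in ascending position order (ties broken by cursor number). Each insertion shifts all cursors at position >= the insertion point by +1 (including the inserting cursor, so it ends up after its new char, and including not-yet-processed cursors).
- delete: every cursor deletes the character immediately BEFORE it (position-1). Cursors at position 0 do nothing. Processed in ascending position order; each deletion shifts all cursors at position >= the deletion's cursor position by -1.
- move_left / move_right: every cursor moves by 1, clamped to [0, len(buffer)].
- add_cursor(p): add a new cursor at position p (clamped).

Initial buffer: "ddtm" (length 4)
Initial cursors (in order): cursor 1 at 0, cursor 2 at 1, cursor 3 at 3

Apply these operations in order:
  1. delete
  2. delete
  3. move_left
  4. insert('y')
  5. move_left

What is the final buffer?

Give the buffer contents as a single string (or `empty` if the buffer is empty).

After op 1 (delete): buffer="dm" (len 2), cursors c1@0 c2@0 c3@1, authorship ..
After op 2 (delete): buffer="m" (len 1), cursors c1@0 c2@0 c3@0, authorship .
After op 3 (move_left): buffer="m" (len 1), cursors c1@0 c2@0 c3@0, authorship .
After op 4 (insert('y')): buffer="yyym" (len 4), cursors c1@3 c2@3 c3@3, authorship 123.
After op 5 (move_left): buffer="yyym" (len 4), cursors c1@2 c2@2 c3@2, authorship 123.

Answer: yyym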